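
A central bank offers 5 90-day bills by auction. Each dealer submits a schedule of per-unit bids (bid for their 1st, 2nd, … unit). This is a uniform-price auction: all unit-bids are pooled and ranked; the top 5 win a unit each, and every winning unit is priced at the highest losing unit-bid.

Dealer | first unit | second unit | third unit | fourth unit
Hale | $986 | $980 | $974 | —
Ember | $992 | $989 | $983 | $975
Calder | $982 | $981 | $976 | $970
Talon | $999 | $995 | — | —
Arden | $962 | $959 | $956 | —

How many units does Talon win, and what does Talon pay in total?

Talon: 2 units, pays $1,966

Pooled unit-bids ranked (top 5): 999 (Talon-1), 995 (Talon-2), 992 (Ember-1), 989 (Ember-2), 986 (Hale-1)
First bid not allocated: $983.
Talon wins 2 unit(s) at $983 each.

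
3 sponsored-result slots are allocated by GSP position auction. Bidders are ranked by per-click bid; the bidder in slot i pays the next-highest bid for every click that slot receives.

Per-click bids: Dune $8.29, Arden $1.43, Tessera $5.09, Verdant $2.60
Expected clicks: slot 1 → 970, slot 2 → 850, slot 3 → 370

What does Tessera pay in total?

Sorting advertisers: $8.29 (Dune) > $5.09 (Tessera) > $2.60 (Verdant) > $1.43 (Arden)
Tessera holds slot 2 → pays next bid $2.60 × 850 clicks = $2210.00.

Tessera pays $2210.00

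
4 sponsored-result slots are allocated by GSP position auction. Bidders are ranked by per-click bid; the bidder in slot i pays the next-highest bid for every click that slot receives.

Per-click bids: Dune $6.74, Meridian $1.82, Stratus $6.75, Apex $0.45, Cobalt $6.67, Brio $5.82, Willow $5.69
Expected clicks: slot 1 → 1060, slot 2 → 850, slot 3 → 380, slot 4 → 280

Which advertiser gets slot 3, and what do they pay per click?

Cobalt; $5.82 per click

Ranked by bid: $6.75 (Stratus) > $6.74 (Dune) > $6.67 (Cobalt) > $5.82 (Brio) > $5.69 (Willow) > …
Slot 3 goes to the third-ranked bidder, Cobalt, who pays the next bid down: $5.82/click.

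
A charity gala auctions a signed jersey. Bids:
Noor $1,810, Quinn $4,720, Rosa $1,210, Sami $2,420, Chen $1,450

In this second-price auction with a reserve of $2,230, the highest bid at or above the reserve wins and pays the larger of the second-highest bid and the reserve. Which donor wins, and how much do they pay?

Rule: the highest bid at or above the reserve wins and pays the larger of the second-highest bid and the reserve.
Bids in order: 4,720 (Quinn) > 2,420 (Sami) > 1,810 (Noor) > 1,450 (Chen) > 1,210 (Rosa)
Highest eligible bid: Quinn at $4,720.
max(second-highest $2,420, reserve $2,230) = $2,420; the reserve does not bind.

Quinn pays $2,420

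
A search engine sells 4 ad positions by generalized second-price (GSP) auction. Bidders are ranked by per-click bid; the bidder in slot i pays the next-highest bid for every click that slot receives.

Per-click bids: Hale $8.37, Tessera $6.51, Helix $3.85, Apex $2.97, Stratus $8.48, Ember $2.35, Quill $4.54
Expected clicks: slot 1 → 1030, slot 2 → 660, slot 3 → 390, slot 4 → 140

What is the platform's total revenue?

Total revenue: $15227.30

Sorting advertisers: $8.48 (Stratus) > $8.37 (Hale) > $6.51 (Tessera) > $4.54 (Quill) > $3.85 (Helix) > …
Slot 1: Stratus pays $8.37 × 1030 = $8621.10
Slot 2: Hale pays $6.51 × 660 = $4296.60
Slot 3: Tessera pays $4.54 × 390 = $1770.60
Slot 4: Quill pays $3.85 × 140 = $539.00
Total = $15227.30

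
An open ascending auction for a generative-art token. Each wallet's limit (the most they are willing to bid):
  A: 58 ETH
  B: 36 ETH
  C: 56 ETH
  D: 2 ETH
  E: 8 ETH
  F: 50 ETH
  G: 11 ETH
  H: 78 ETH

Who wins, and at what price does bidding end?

H wins at 58 ETH

Limits ranked: 78 (H) > 58 (A) > 56 (C) > 50 (F) > 36 (B) > 11 (G) > …
Bidding ends when A exits at 58 ETH; H takes it.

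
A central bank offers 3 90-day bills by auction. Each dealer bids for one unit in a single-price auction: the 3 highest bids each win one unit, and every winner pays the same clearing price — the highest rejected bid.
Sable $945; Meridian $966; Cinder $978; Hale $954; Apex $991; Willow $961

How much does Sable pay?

Sable pays $0

Sorting: 991 (Apex), 978 (Cinder), 966 (Meridian), 961 (Willow), 954 (Hale), …
Top 3: Apex, Cinder, Meridian.
Highest unsuccessful bid: $961 → clearing price.
Sable does not win → pays $0.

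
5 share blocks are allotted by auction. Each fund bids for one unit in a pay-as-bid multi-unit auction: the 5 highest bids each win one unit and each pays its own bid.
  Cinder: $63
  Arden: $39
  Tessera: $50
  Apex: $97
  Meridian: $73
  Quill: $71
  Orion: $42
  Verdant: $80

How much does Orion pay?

Sorting: 97 (Apex), 80 (Verdant), 73 (Meridian), 71 (Quill), 63 (Cinder), 50 (Tessera), 42 (Orion), …
The 5 highest are Apex, Verdant, Meridian, Quill, Cinder.
Orion does not win → $0.

Orion pays $0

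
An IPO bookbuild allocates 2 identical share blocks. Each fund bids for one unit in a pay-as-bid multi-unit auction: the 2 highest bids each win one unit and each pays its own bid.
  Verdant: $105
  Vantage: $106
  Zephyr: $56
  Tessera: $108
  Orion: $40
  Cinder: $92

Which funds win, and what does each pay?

Tessera $108, Vantage $106

Bids ranked high→low: 108 (Tessera), 106 (Vantage), 105 (Verdant), 92 (Cinder), …
Winners (2 units): Tessera, Vantage.
Each winner pays its own bid: Tessera $108, Vantage $106.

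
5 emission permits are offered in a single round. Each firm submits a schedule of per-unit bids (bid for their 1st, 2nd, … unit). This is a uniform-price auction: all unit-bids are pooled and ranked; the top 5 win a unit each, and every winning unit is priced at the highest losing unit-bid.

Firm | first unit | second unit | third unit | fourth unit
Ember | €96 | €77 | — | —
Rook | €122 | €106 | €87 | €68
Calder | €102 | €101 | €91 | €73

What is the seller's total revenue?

Pooled unit-bids ranked (top 5): 122 (Rook-1), 106 (Rook-2), 102 (Calder-1), 101 (Calder-2), 96 (Ember-1)
Highest rejected unit-bid = €91.
Allocation: Calder 2, Ember 1, Rook 2. Every unit priced at €91.
Revenue = 5 × 91 = €455.

Total revenue: €455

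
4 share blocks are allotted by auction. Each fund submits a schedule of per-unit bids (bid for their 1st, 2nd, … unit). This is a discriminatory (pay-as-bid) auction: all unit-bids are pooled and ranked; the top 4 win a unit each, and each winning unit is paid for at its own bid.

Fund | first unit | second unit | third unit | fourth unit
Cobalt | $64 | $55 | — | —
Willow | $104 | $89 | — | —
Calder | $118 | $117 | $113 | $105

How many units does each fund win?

Calder 4

Pooled unit-bids ranked (top 4): 118 (Calder-1), 117 (Calder-2), 113 (Calder-3), 105 (Calder-4)
Next rejected bid: $104 (not a price — pay-as-bid).
Allocation: Calder 4.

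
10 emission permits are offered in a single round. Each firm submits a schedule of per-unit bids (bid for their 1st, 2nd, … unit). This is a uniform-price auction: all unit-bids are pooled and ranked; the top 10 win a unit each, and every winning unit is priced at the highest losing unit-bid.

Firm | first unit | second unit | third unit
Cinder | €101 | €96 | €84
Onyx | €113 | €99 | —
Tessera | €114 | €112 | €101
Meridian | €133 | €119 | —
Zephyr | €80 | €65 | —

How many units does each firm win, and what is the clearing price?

All unit-bids, highest first — top 10: 133 (Meridian-1), 119 (Meridian-2), 114 (Tessera-1), 113 (Onyx-1), 112 (Tessera-2), 101 (Cinder-1), 101 (Tessera-3), 99 (Onyx-2), 96 (Cinder-2), 84 (Cinder-3)
Highest rejected unit-bid = €80.
Allocation: Cinder 3, Meridian 2, Onyx 2, Tessera 3.

Cinder 3, Meridian 2, Onyx 2, Tessera 3; clearing price €80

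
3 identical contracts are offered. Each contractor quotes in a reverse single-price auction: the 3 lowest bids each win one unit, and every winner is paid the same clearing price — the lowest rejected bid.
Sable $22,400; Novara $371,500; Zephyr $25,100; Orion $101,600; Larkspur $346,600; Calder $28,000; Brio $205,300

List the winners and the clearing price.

Sable, Zephyr, Calder; each is paid $101,600

Bids ranked low→high: 22,400 (Sable), 25,100 (Zephyr), 28,000 (Calder), 101,600 (Orion), 205,300 (Brio), …
The 3 lowest are Sable, Zephyr, Calder.
Clearing price = lowest rejected bid = $101,600.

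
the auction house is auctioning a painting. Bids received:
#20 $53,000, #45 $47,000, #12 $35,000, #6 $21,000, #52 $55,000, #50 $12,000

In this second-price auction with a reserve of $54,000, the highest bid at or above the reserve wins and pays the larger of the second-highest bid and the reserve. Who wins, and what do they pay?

#52 pays $54,000

Bids in order: 55,000 (#52) > 53,000 (#20) > 47,000 (#45) > 35,000 (#12) > 21,000 (#6) > 12,000 (#50)
#52 has the top bid at or above the reserve ($55,000).
Second-highest bid $53,000 is below the reserve $54,000, so the reserve binds → payment $54,000.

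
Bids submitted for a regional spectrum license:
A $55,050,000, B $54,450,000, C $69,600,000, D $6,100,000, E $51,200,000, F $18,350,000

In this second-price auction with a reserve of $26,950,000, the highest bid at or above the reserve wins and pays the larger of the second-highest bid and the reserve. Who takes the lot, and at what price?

Rule: the highest bid at or above the reserve wins and pays the larger of the second-highest bid and the reserve.
Bids in order: 69,600,000 (C) > 55,050,000 (A) > 54,450,000 (B) > 51,200,000 (E) > 18,350,000 (F) > 6,100,000 (D)
C has the top bid at or above the reserve ($69,600,000).
max(second-highest $55,050,000, reserve $26,950,000) = $55,050,000; the reserve does not bind.

C pays $55,050,000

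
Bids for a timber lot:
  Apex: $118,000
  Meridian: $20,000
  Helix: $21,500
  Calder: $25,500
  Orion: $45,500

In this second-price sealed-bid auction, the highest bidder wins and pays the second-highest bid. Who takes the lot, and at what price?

Rule: the highest bidder wins and pays the second-highest bid.
Bids ranked: 118,000 (Apex) > 45,500 (Orion) > 25,500 (Calder) > 21,500 (Helix) > 20,000 (Meridian)
Second-price: Apex pays Orion's bid of $45,500.

Apex pays $45,500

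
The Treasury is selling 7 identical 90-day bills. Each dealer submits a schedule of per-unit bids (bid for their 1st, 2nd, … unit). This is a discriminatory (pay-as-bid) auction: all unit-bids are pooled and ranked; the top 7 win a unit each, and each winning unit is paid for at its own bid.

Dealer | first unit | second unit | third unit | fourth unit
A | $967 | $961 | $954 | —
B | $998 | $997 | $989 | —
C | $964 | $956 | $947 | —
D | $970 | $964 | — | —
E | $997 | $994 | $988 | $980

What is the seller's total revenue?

Total revenue: $6,943

Pooled unit-bids ranked (top 7): 998 (B-1), 997 (B-2), 997 (E-1), 994 (E-2), 989 (B-3), 988 (E-3), 980 (E-4)
Next rejected bid: $970 (not a price — pay-as-bid).
Each winning unit pays its own bid.
Revenue = 998 + 997 + 997 + 994 + 989 + 988 + 980 = $6,943.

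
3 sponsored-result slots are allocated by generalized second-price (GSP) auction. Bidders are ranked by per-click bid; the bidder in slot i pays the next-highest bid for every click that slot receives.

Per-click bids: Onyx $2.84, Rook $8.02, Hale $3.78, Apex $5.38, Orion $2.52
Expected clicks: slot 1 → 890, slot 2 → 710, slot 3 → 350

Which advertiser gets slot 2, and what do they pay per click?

Per-click bids in order: $8.02 (Rook) > $5.38 (Apex) > $3.78 (Hale) > $2.84 (Onyx) > …
Slot 2 goes to the second-ranked bidder, Apex, who pays the next bid down: $3.78/click.

Apex; $3.78 per click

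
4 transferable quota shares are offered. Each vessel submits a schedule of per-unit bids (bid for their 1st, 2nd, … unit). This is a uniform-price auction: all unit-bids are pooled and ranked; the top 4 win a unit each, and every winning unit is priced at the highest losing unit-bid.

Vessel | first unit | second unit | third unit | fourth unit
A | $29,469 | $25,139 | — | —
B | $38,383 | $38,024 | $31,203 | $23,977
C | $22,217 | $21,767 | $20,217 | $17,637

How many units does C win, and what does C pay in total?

C: 0 units, pays $0

Merging the schedules and taking the best 4: 38,383 (B-1), 38,024 (B-2), 31,203 (B-3), 29,469 (A-1)
First bid not allocated: $25,139.
C wins 0 unit(s) at $25,139 each.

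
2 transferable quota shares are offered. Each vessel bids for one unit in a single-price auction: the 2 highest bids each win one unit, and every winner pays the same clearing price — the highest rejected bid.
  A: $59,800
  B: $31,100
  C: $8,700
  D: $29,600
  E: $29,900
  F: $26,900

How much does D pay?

D pays $0

Sorting: 59,800 (A), 31,100 (B), 29,900 (E), 29,600 (D), …
The 2 highest are A, B.
First losing bid is E's $29,900, which sets the uniform price.
D does not win → pays $0.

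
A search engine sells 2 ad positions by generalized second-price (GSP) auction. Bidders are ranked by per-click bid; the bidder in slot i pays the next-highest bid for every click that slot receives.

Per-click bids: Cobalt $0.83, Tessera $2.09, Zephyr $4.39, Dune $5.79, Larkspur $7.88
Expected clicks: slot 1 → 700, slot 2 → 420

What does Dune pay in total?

Dune pays $1843.80

Per-click bids in order: $7.88 (Larkspur) > $5.79 (Dune) > $4.39 (Zephyr) > …
Dune holds slot 2 → pays next bid $4.39 × 420 clicks = $1843.80.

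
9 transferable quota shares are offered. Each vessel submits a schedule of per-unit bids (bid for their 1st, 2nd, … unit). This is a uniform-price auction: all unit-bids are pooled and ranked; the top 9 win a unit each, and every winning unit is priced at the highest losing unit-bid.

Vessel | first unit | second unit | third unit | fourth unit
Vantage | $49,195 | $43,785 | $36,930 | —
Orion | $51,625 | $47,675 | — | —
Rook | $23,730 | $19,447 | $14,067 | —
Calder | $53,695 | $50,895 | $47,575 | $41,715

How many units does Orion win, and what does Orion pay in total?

Orion: 2 units, pays $47,460

Merging the schedules and taking the best 9: 53,695 (Calder-1), 51,625 (Orion-1), 50,895 (Calder-2), 49,195 (Vantage-1), 47,675 (Orion-2), 47,575 (Calder-3), 43,785 (Vantage-2), 41,715 (Calder-4), 36,930 (Vantage-3)
First bid not allocated: $23,730.
Orion wins 2 unit(s) at $23,730 each.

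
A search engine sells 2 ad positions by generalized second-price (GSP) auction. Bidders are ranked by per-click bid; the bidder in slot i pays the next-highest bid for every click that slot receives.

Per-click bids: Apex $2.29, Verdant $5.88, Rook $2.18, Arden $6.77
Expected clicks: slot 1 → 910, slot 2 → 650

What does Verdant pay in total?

Verdant pays $1488.50

Ranked by bid: $6.77 (Arden) > $5.88 (Verdant) > $2.29 (Apex) > …
Verdant holds slot 2 → pays next bid $2.29 × 650 clicks = $1488.50.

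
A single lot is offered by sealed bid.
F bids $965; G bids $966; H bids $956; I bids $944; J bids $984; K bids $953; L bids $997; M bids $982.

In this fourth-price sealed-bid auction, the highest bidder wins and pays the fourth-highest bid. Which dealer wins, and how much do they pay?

Bids ranked: 997 (L) > 984 (J) > 982 (M) > 966 (G) > 965 (F) > 956 (H) > …
L is highest; pays the fourth-highest bid, $966.

L pays $966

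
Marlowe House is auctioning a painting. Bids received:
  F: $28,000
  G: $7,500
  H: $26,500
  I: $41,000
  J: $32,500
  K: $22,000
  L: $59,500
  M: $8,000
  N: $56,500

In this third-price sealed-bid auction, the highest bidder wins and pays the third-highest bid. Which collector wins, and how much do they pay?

L pays $41,000

Sorting bids: 59,500 (L) > 56,500 (N) > 41,000 (I) > 32,500 (J) > 28,000 (F) > 26,500 (H) > …
L wins; payment is bid #3 in the ranking = $41,000.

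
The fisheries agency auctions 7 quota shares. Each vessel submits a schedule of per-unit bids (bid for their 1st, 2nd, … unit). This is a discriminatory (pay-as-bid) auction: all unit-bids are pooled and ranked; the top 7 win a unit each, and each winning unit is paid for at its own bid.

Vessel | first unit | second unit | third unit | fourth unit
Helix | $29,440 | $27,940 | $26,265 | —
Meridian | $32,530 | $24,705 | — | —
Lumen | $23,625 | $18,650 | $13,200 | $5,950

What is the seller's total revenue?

Total revenue: $183,155

Merging the schedules and taking the best 7: 32,530 (Meridian-1), 29,440 (Helix-1), 27,940 (Helix-2), 26,265 (Helix-3), 24,705 (Meridian-2), 23,625 (Lumen-1), 18,650 (Lumen-2)
Next rejected bid: $13,200 (not a price — pay-as-bid).
Each winning unit pays its own bid.
Revenue = 32,530 + 29,440 + 27,940 + 26,265 + 24,705 + 23,625 + 18,650 = $183,155.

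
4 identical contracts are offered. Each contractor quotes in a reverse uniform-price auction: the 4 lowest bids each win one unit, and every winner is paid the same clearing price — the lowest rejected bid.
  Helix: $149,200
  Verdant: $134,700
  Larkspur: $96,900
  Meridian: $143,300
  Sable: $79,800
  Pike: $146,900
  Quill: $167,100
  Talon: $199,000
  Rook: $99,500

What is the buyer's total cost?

Total cost: $573,200

Bids ranked low→high: 79,800 (Sable), 96,900 (Larkspur), 99,500 (Rook), 134,700 (Verdant), 143,300 (Meridian), 146,900 (Pike), …
The 4 lowest are Sable, Larkspur, Rook, Verdant.
Lowest unsuccessful bid: $143,300 → clearing price.
Total cost = 4 × $143,300 = $573,200.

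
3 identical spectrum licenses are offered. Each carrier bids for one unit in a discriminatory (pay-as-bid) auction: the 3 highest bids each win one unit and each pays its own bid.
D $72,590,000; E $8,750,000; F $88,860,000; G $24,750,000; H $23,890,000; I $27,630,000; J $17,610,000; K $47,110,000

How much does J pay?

J pays $0

Ordering the bids: 88,860,000 (F), 72,590,000 (D), 47,110,000 (K), 27,630,000 (I), 24,750,000 (G), …
Winners (3 units): F, D, K.
J does not win → $0.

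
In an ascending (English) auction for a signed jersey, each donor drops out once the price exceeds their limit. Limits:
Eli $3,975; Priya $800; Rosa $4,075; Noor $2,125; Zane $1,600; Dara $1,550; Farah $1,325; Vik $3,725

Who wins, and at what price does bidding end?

Limits in order: 4,075 (Rosa) > 3,975 (Eli) > 3,725 (Vik) > 2,125 (Noor) > 1,600 (Zane) > 1,550 (Dara) > …
Bidding ends when Eli exits at $3,975; Rosa takes it.

Rosa wins at $3,975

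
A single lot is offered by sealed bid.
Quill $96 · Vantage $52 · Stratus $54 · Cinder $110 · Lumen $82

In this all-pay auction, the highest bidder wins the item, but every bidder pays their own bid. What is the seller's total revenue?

Total revenue: $394

All-pay auction: the highest bidder wins the item, but every bidder pays their own bid.
Bids ranked: 110 (Cinder) > 96 (Quill) > 82 (Lumen) > 54 (Stratus) > 52 (Vantage)
Cinder wins with the top bid; all bids are sunk regardless.
Every bidder forfeits their bid regardless of winning.
Revenue = 96 + 52 + 54 + 110 + 82 = $394.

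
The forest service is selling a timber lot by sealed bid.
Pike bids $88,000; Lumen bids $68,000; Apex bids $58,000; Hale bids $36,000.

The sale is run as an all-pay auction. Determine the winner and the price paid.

Bids in order: 88,000 (Pike) > 68,000 (Lumen) > 58,000 (Apex) > 36,000 (Hale)
Pike wins with the top bid; all bids are sunk regardless.

Pike pays $88,000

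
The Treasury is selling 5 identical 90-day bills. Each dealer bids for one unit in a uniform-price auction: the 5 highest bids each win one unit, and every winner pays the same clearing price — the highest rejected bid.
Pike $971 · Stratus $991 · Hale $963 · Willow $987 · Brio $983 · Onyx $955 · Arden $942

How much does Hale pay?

Sorting: 991 (Stratus), 987 (Willow), 983 (Brio), 971 (Pike), 963 (Hale), 955 (Onyx), 942 (Arden)
The 5 highest are Stratus, Willow, Brio, Pike, Hale.
First losing bid is Onyx's $955, which sets the uniform price.
Hale wins → pays $955.

Hale pays $955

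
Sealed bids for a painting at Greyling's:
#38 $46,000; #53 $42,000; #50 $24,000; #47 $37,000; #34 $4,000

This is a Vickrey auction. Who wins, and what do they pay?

Rule: the highest bidder wins and pays the second-highest bid.
Sorting bids: 46,000 (#38) > 42,000 (#53) > 37,000 (#47) > 24,000 (#50) > 4,000 (#34)
#38 wins with the highest bid; price is set by the runner-up at $42,000.

#38 pays $42,000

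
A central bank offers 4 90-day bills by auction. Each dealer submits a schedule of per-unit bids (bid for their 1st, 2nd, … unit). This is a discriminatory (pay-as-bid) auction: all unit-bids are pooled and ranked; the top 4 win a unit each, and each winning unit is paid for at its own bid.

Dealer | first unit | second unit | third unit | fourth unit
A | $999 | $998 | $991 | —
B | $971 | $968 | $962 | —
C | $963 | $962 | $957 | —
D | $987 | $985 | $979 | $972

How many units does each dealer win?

A 3, D 1

Pooled unit-bids ranked (top 4): 999 (A-1), 998 (A-2), 991 (A-3), 987 (D-1)
Next rejected bid: $985 (not a price — pay-as-bid).
Allocation: A 3, D 1.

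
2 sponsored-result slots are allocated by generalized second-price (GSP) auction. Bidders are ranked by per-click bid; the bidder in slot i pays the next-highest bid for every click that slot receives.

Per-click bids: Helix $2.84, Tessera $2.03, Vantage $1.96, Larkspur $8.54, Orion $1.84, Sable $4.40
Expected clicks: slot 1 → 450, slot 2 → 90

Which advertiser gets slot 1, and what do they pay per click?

Larkspur; $4.40 per click

Ranked by bid: $8.54 (Larkspur) > $4.40 (Sable) > $2.84 (Helix) > …
Slot 1 goes to the first-ranked bidder, Larkspur, who pays the next bid down: $4.40/click.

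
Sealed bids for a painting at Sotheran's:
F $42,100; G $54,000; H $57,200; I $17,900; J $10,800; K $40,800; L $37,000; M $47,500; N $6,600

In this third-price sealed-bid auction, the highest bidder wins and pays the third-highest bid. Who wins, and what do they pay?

Bids ranked: 57,200 (H) > 54,000 (G) > 47,500 (M) > 42,100 (F) > 40,800 (K) > 37,000 (L) > …
H wins; payment is bid #3 in the ranking = $47,500.

H pays $47,500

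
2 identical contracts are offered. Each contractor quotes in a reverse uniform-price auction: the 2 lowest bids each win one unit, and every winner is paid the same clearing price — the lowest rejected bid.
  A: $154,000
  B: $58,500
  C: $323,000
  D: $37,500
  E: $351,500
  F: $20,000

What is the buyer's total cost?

Total cost: $117,000

Ordering the bids: 20,000 (F), 37,500 (D), 58,500 (B), 154,000 (A), …
Winners (2 units): F, D.
Lowest unsuccessful bid: $58,500 → clearing price.
Total cost = 2 × $58,500 = $117,000.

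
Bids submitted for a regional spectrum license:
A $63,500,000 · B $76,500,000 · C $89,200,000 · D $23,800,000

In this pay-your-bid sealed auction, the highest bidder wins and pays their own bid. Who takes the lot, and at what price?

C pays $89,200,000

Rule: the highest bidder wins and pays their own bid.
Bids ranked: 89,200,000 (C) > 76,500,000 (B) > 63,500,000 (A) > 23,800,000 (D)
C has the highest bid and pays exactly that: $89,200,000.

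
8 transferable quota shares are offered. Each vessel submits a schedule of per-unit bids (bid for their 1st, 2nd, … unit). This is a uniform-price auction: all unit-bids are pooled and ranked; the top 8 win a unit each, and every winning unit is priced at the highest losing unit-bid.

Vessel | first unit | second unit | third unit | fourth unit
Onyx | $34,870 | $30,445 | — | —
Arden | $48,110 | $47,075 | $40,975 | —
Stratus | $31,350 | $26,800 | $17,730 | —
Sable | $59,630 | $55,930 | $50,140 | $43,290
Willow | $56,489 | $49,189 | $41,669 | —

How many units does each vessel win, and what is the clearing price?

Arden 2, Sable 4, Willow 2; clearing price $41,669

All unit-bids, highest first — top 8: 59,630 (Sable-1), 56,489 (Willow-1), 55,930 (Sable-2), 50,140 (Sable-3), 49,189 (Willow-2), 48,110 (Arden-1), 47,075 (Arden-2), 43,290 (Sable-4)
Highest rejected unit-bid = $41,669.
Allocation: Arden 2, Sable 4, Willow 2.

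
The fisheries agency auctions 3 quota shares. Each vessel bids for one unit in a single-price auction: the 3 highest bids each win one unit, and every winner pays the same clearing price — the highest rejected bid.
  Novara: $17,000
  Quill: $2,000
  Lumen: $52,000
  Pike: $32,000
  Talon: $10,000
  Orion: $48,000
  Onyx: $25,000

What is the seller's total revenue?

Ordering the bids: 52,000 (Lumen), 48,000 (Orion), 32,000 (Pike), 25,000 (Onyx), 17,000 (Novara), …
The 3 highest are Lumen, Orion, Pike.
Clearing price = highest rejected bid = $25,000.
Total revenue = 3 × $25,000 = $75,000.

Total revenue: $75,000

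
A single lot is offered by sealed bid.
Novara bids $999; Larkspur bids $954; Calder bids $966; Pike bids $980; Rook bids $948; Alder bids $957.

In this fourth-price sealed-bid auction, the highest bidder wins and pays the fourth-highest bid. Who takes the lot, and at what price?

Bids in order: 999 (Novara) > 980 (Pike) > 966 (Calder) > 957 (Alder) > 954 (Larkspur) > 948 (Rook)
Novara is highest; pays the fourth-highest bid, $957.

Novara pays $957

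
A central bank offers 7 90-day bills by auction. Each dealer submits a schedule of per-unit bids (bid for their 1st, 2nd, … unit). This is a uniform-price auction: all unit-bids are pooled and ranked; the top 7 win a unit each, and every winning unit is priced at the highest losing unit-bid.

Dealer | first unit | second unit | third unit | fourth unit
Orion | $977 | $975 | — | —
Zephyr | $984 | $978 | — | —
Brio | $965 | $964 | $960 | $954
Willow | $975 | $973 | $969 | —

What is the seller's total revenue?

Total revenue: $6,755

All unit-bids, highest first — top 7: 984 (Zephyr-1), 978 (Zephyr-2), 977 (Orion-1), 975 (Orion-2), 975 (Willow-1), 973 (Willow-2), 969 (Willow-3)
First bid not allocated: $965.
Allocation: Orion 2, Willow 3, Zephyr 2. Every unit priced at $965.
Revenue = 7 × 965 = $6,755.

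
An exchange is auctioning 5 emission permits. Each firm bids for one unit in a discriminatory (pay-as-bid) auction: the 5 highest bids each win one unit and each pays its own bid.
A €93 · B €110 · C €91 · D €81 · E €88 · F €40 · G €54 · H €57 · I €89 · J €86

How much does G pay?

G pays €0

Bids ranked high→low: 110 (B), 93 (A), 91 (C), 89 (I), 88 (E), 86 (J), 81 (D), …
Winners (5 units): B, A, C, I, E.
G does not win → €0.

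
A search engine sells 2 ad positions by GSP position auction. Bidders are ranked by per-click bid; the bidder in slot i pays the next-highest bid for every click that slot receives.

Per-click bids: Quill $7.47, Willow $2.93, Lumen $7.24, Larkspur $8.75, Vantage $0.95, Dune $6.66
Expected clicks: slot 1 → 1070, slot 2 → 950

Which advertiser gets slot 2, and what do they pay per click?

Ranked by bid: $8.75 (Larkspur) > $7.47 (Quill) > $7.24 (Lumen) > …
Slot 2 goes to the second-ranked bidder, Quill, who pays the next bid down: $7.24/click.

Quill; $7.24 per click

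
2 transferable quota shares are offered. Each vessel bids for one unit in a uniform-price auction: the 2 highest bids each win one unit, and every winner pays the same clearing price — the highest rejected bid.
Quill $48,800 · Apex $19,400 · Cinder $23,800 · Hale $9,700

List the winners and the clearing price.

Sorting: 48,800 (Quill), 23,800 (Cinder), 19,400 (Apex), 9,700 (Hale)
The 2 highest are Quill, Cinder.
Clearing price = highest rejected bid = $19,400.

Quill, Cinder; each pays $19,400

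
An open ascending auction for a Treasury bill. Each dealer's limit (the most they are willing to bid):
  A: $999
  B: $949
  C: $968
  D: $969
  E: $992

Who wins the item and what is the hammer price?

Limits ranked: 999 (A) > 992 (E) > 969 (D) > 968 (C) > 949 (B)
Once the price passes $992, only A is left; the hammer falls at E's limit of $992.

A wins at $992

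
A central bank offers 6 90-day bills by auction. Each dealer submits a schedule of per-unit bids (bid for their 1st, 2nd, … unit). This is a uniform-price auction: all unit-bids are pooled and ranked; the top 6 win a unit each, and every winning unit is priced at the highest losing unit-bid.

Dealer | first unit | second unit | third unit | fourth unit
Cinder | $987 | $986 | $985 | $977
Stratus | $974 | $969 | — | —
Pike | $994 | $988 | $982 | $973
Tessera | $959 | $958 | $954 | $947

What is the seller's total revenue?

Merging the schedules and taking the best 6: 994 (Pike-1), 988 (Pike-2), 987 (Cinder-1), 986 (Cinder-2), 985 (Cinder-3), 982 (Pike-3)
First bid not allocated: $977.
Allocation: Cinder 3, Pike 3. Every unit priced at $977.
Revenue = 6 × 977 = $5,862.

Total revenue: $5,862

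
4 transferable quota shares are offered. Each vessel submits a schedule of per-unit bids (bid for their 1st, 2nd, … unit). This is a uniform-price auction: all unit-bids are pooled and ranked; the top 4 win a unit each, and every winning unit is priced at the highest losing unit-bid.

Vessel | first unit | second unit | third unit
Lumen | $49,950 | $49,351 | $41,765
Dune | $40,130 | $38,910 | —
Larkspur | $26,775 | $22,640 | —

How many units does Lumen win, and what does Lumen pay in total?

Merging the schedules and taking the best 4: 49,950 (Lumen-1), 49,351 (Lumen-2), 41,765 (Lumen-3), 40,130 (Dune-1)
The (k+1)-th unit-bid is $38,910.
Lumen wins 3 unit(s) at $38,910 each.

Lumen: 3 units, pays $116,730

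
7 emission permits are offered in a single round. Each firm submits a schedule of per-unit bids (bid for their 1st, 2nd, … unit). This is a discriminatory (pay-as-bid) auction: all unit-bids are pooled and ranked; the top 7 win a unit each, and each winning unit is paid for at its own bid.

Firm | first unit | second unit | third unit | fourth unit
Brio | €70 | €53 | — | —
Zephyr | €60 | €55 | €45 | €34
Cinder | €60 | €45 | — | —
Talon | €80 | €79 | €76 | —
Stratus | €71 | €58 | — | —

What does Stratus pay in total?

Stratus pays €71

All unit-bids, highest first — top 7: 80 (Talon-1), 79 (Talon-2), 76 (Talon-3), 71 (Stratus-1), 70 (Brio-1), 60 (Zephyr-1), 60 (Cinder-1)
Next rejected bid: €58 (not a price — pay-as-bid).
Stratus's winning unit-bids: 71 = €71.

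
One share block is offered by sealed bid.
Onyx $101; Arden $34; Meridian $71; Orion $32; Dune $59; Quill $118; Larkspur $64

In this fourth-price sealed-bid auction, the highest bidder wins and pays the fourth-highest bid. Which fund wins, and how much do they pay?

Quill pays $64

Fourth-price sealed-bid auction: the highest bidder wins and pays the fourth-highest bid.
Bids ranked: 118 (Quill) > 101 (Onyx) > 71 (Meridian) > 64 (Larkspur) > 59 (Dune) > 34 (Arden) > …
Quill wins; payment is bid #4 in the ranking = $64.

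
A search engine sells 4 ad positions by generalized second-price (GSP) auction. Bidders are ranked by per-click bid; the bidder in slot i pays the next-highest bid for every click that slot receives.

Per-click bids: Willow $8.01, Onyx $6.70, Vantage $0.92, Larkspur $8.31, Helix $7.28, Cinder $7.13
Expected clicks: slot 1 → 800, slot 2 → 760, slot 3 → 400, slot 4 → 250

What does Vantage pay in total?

Per-click bids in order: $8.31 (Larkspur) > $8.01 (Willow) > $7.28 (Helix) > $7.13 (Cinder) > $6.70 (Onyx) > …
Vantage ranks below slot 4 → no slot, pays nothing.

Vantage pays $0.00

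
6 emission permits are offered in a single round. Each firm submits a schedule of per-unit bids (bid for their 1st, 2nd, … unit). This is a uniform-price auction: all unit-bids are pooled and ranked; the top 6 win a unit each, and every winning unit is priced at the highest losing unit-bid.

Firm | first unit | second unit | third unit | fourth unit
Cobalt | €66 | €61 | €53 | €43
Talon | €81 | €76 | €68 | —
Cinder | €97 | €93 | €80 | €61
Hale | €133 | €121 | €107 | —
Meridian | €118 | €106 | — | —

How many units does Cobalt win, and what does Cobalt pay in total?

Pooled unit-bids ranked (top 6): 133 (Hale-1), 121 (Hale-2), 118 (Meridian-1), 107 (Hale-3), 106 (Meridian-2), 97 (Cinder-1)
First bid not allocated: €93.
Cobalt wins 0 unit(s) at €93 each.

Cobalt: 0 units, pays €0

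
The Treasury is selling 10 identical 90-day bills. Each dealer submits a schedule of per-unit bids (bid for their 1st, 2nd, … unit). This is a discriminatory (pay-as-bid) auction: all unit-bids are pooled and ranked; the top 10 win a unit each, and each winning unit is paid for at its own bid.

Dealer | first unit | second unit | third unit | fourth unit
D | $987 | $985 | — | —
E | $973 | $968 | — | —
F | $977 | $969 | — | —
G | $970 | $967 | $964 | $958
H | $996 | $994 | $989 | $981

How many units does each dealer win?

D 2, E 1, F 2, G 1, H 4

All unit-bids, highest first — top 10: 996 (H-1), 994 (H-2), 989 (H-3), 987 (D-1), 985 (D-2), 981 (H-4), 977 (F-1), 973 (E-1), 970 (G-1), 969 (F-2)
Next rejected bid: $968 (not a price — pay-as-bid).
Allocation: D 2, E 1, F 2, G 1, H 4.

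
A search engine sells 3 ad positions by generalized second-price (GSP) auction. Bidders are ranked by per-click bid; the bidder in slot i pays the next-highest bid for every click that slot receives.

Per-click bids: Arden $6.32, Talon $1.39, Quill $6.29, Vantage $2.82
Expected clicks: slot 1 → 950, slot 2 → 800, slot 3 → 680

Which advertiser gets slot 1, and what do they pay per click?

Arden; $6.29 per click

Sorting advertisers: $6.32 (Arden) > $6.29 (Quill) > $2.82 (Vantage) > $1.39 (Talon)
Slot 1 goes to the first-ranked bidder, Arden, who pays the next bid down: $6.29/click.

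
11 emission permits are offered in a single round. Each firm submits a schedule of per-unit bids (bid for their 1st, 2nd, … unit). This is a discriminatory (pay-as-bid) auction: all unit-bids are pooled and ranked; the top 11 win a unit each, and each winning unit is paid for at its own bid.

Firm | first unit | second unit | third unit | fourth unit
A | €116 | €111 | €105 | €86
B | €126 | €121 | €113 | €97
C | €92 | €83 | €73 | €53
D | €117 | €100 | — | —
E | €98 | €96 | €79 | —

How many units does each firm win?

Pooled unit-bids ranked (top 11): 126 (B-1), 121 (B-2), 117 (D-1), 116 (A-1), 113 (B-3), 111 (A-2), 105 (A-3), 100 (D-2), 98 (E-1), 97 (B-4), 96 (E-2)
Next rejected bid: €92 (not a price — pay-as-bid).
Allocation: A 3, B 4, D 2, E 2.

A 3, B 4, D 2, E 2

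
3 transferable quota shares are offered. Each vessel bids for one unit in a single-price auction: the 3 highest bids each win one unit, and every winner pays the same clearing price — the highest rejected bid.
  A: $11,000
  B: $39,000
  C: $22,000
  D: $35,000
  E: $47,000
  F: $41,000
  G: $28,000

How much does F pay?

Sorting: 47,000 (E), 41,000 (F), 39,000 (B), 35,000 (D), 28,000 (G), …
Top 3: E, F, B.
First losing bid is D's $35,000, which sets the uniform price.
F wins → pays $35,000.

F pays $35,000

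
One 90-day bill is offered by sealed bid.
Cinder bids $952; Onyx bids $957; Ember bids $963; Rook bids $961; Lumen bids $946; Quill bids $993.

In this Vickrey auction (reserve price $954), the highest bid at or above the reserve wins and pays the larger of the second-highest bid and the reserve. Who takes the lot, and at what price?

Quill pays $963

Sorting bids: 993 (Quill) > 963 (Ember) > 961 (Rook) > 957 (Onyx) > 952 (Cinder) > 946 (Lumen)
Quill has the top bid at or above the reserve ($993).
max(second-highest $963, reserve $954) = $963; the reserve does not bind.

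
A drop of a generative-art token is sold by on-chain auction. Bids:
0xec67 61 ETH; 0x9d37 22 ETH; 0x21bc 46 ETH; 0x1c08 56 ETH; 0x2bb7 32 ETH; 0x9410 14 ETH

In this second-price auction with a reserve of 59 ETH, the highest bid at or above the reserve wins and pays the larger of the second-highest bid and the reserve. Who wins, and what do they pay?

Bids ranked: 61 (0xec67) > 56 (0x1c08) > 46 (0x21bc) > 32 (0x2bb7) > 22 (0x9d37) > 14 (0x9410)
0xec67 has the top bid at or above the reserve (61 ETH).
Second-highest bid 56 ETH is below the reserve 59 ETH, so the reserve binds → payment 59 ETH.

0xec67 pays 59 ETH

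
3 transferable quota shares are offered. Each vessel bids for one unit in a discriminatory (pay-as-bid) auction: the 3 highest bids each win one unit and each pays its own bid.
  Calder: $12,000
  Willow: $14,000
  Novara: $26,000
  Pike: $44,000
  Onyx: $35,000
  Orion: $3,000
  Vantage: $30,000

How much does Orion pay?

Sorting: 44,000 (Pike), 35,000 (Onyx), 30,000 (Vantage), 26,000 (Novara), 14,000 (Willow), …
Winners (3 units): Pike, Onyx, Vantage.
Orion does not win → $0.

Orion pays $0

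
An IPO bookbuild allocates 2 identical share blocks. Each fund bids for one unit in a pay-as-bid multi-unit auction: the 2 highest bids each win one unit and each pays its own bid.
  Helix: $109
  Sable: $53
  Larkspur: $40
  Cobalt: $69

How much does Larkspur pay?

Larkspur pays $0

Ordering the bids: 109 (Helix), 69 (Cobalt), 53 (Sable), 40 (Larkspur)
The 2 highest are Helix, Cobalt.
Larkspur does not win → $0.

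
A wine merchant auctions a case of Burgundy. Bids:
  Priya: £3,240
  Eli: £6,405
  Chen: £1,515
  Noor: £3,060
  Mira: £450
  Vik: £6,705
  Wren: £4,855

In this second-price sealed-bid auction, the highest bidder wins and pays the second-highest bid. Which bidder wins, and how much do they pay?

Vik pays £6,405

Sorting bids: 6,705 (Vik) > 6,405 (Eli) > 4,855 (Wren) > 3,240 (Priya) > 3,060 (Noor) > 1,515 (Chen) > …
Vik wins with the highest bid; price is set by the runner-up at £6,405.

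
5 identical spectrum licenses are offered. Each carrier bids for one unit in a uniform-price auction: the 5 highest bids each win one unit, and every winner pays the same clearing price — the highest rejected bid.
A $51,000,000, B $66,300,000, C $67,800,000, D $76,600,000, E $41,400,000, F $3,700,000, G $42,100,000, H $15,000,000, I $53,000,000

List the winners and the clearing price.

Sorting: 76,600,000 (D), 67,800,000 (C), 66,300,000 (B), 53,000,000 (I), 51,000,000 (A), 42,100,000 (G), 41,400,000 (E), …
The 5 highest are D, C, B, I, A.
First losing bid is G's $42,100,000, which sets the uniform price.

D, C, B, I, A; each pays $42,100,000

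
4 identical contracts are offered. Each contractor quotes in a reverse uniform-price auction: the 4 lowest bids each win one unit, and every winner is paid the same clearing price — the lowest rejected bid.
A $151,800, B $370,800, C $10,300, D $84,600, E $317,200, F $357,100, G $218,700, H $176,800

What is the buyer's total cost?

Ordering the bids: 10,300 (C), 84,600 (D), 151,800 (A), 176,800 (H), 218,700 (G), 317,200 (E), …
The 4 lowest are C, D, A, H.
Clearing price = lowest rejected bid = $218,700.
Total cost = 4 × $218,700 = $874,800.

Total cost: $874,800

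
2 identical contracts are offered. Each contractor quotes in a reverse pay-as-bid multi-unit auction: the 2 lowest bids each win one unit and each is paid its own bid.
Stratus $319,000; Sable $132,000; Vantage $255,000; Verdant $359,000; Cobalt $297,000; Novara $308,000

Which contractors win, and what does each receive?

Sable $132,000, Vantage $255,000

Ordering the bids: 132,000 (Sable), 255,000 (Vantage), 297,000 (Cobalt), 308,000 (Novara), …
Lowest 2: Sable, Vantage.
Each winner is paid its own bid: Sable $132,000, Vantage $255,000.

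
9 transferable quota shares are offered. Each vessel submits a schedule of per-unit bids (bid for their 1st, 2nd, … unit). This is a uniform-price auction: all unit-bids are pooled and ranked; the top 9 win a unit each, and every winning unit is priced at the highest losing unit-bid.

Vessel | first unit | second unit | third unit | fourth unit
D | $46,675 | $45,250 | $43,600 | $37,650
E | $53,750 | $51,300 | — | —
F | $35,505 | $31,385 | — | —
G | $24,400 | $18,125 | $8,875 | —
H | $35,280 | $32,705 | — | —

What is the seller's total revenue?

Total revenue: $282,465

Merging the schedules and taking the best 9: 53,750 (E-1), 51,300 (E-2), 46,675 (D-1), 45,250 (D-2), 43,600 (D-3), 37,650 (D-4), 35,505 (F-1), 35,280 (H-1), 32,705 (H-2)
The (k+1)-th unit-bid is $31,385.
Allocation: D 4, E 2, F 1, H 2. Every unit priced at $31,385.
Revenue = 9 × 31,385 = $282,465.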